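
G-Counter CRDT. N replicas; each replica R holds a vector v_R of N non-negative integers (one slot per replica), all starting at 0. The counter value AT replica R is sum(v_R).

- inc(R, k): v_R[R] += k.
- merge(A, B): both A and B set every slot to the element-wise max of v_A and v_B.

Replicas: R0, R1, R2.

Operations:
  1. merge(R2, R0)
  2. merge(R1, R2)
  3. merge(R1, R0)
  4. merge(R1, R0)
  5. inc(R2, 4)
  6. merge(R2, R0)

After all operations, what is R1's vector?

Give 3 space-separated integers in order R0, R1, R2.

Op 1: merge R2<->R0 -> R2=(0,0,0) R0=(0,0,0)
Op 2: merge R1<->R2 -> R1=(0,0,0) R2=(0,0,0)
Op 3: merge R1<->R0 -> R1=(0,0,0) R0=(0,0,0)
Op 4: merge R1<->R0 -> R1=(0,0,0) R0=(0,0,0)
Op 5: inc R2 by 4 -> R2=(0,0,4) value=4
Op 6: merge R2<->R0 -> R2=(0,0,4) R0=(0,0,4)

Answer: 0 0 0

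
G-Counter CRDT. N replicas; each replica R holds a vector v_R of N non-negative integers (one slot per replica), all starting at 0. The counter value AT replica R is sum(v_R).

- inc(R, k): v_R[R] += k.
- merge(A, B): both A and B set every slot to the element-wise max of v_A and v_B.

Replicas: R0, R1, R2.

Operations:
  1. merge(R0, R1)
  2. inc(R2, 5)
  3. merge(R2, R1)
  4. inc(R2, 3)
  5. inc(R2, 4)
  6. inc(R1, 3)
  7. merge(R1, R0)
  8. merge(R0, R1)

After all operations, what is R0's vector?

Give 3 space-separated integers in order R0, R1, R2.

Answer: 0 3 5

Derivation:
Op 1: merge R0<->R1 -> R0=(0,0,0) R1=(0,0,0)
Op 2: inc R2 by 5 -> R2=(0,0,5) value=5
Op 3: merge R2<->R1 -> R2=(0,0,5) R1=(0,0,5)
Op 4: inc R2 by 3 -> R2=(0,0,8) value=8
Op 5: inc R2 by 4 -> R2=(0,0,12) value=12
Op 6: inc R1 by 3 -> R1=(0,3,5) value=8
Op 7: merge R1<->R0 -> R1=(0,3,5) R0=(0,3,5)
Op 8: merge R0<->R1 -> R0=(0,3,5) R1=(0,3,5)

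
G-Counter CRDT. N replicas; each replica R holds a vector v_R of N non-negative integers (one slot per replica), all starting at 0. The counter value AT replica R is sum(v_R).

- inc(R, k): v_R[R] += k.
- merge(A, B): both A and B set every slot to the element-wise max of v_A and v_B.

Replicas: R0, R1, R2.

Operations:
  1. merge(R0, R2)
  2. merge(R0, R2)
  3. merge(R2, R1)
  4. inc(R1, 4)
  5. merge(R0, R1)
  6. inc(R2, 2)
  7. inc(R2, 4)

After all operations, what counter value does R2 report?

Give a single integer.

Answer: 6

Derivation:
Op 1: merge R0<->R2 -> R0=(0,0,0) R2=(0,0,0)
Op 2: merge R0<->R2 -> R0=(0,0,0) R2=(0,0,0)
Op 3: merge R2<->R1 -> R2=(0,0,0) R1=(0,0,0)
Op 4: inc R1 by 4 -> R1=(0,4,0) value=4
Op 5: merge R0<->R1 -> R0=(0,4,0) R1=(0,4,0)
Op 6: inc R2 by 2 -> R2=(0,0,2) value=2
Op 7: inc R2 by 4 -> R2=(0,0,6) value=6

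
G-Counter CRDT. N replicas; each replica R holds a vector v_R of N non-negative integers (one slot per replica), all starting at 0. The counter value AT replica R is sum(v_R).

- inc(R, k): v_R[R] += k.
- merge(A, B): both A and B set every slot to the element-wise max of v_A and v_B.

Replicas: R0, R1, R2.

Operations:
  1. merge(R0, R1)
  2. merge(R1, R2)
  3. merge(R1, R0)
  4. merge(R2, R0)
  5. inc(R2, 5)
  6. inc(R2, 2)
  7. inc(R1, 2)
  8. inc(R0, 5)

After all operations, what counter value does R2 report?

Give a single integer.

Answer: 7

Derivation:
Op 1: merge R0<->R1 -> R0=(0,0,0) R1=(0,0,0)
Op 2: merge R1<->R2 -> R1=(0,0,0) R2=(0,0,0)
Op 3: merge R1<->R0 -> R1=(0,0,0) R0=(0,0,0)
Op 4: merge R2<->R0 -> R2=(0,0,0) R0=(0,0,0)
Op 5: inc R2 by 5 -> R2=(0,0,5) value=5
Op 6: inc R2 by 2 -> R2=(0,0,7) value=7
Op 7: inc R1 by 2 -> R1=(0,2,0) value=2
Op 8: inc R0 by 5 -> R0=(5,0,0) value=5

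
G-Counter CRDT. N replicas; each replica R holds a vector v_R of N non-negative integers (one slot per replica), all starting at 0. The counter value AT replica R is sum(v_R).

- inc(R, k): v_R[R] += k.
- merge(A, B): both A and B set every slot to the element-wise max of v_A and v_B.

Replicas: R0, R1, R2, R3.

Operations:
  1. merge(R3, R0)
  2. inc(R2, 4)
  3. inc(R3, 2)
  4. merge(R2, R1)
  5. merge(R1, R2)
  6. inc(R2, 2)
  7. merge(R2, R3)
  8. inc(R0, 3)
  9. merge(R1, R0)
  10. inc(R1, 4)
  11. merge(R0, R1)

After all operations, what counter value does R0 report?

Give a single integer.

Answer: 11

Derivation:
Op 1: merge R3<->R0 -> R3=(0,0,0,0) R0=(0,0,0,0)
Op 2: inc R2 by 4 -> R2=(0,0,4,0) value=4
Op 3: inc R3 by 2 -> R3=(0,0,0,2) value=2
Op 4: merge R2<->R1 -> R2=(0,0,4,0) R1=(0,0,4,0)
Op 5: merge R1<->R2 -> R1=(0,0,4,0) R2=(0,0,4,0)
Op 6: inc R2 by 2 -> R2=(0,0,6,0) value=6
Op 7: merge R2<->R3 -> R2=(0,0,6,2) R3=(0,0,6,2)
Op 8: inc R0 by 3 -> R0=(3,0,0,0) value=3
Op 9: merge R1<->R0 -> R1=(3,0,4,0) R0=(3,0,4,0)
Op 10: inc R1 by 4 -> R1=(3,4,4,0) value=11
Op 11: merge R0<->R1 -> R0=(3,4,4,0) R1=(3,4,4,0)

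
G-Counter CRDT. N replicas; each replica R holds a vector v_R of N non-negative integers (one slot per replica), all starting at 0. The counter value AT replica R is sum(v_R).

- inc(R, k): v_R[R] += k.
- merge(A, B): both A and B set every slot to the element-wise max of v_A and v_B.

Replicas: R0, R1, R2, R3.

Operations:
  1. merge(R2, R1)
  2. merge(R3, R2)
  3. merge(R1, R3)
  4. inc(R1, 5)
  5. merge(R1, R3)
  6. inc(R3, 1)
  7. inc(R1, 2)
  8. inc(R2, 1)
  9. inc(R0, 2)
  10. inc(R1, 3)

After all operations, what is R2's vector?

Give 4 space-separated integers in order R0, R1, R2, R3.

Answer: 0 0 1 0

Derivation:
Op 1: merge R2<->R1 -> R2=(0,0,0,0) R1=(0,0,0,0)
Op 2: merge R3<->R2 -> R3=(0,0,0,0) R2=(0,0,0,0)
Op 3: merge R1<->R3 -> R1=(0,0,0,0) R3=(0,0,0,0)
Op 4: inc R1 by 5 -> R1=(0,5,0,0) value=5
Op 5: merge R1<->R3 -> R1=(0,5,0,0) R3=(0,5,0,0)
Op 6: inc R3 by 1 -> R3=(0,5,0,1) value=6
Op 7: inc R1 by 2 -> R1=(0,7,0,0) value=7
Op 8: inc R2 by 1 -> R2=(0,0,1,0) value=1
Op 9: inc R0 by 2 -> R0=(2,0,0,0) value=2
Op 10: inc R1 by 3 -> R1=(0,10,0,0) value=10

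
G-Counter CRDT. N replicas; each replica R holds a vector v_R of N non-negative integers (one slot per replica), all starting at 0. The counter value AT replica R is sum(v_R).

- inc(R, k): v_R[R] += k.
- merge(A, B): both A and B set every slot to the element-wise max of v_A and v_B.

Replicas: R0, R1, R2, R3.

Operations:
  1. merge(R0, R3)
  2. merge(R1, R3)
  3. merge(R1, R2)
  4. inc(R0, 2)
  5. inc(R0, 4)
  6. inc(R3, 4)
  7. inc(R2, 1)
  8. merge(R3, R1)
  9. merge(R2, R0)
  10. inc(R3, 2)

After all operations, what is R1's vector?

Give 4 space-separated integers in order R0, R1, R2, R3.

Answer: 0 0 0 4

Derivation:
Op 1: merge R0<->R3 -> R0=(0,0,0,0) R3=(0,0,0,0)
Op 2: merge R1<->R3 -> R1=(0,0,0,0) R3=(0,0,0,0)
Op 3: merge R1<->R2 -> R1=(0,0,0,0) R2=(0,0,0,0)
Op 4: inc R0 by 2 -> R0=(2,0,0,0) value=2
Op 5: inc R0 by 4 -> R0=(6,0,0,0) value=6
Op 6: inc R3 by 4 -> R3=(0,0,0,4) value=4
Op 7: inc R2 by 1 -> R2=(0,0,1,0) value=1
Op 8: merge R3<->R1 -> R3=(0,0,0,4) R1=(0,0,0,4)
Op 9: merge R2<->R0 -> R2=(6,0,1,0) R0=(6,0,1,0)
Op 10: inc R3 by 2 -> R3=(0,0,0,6) value=6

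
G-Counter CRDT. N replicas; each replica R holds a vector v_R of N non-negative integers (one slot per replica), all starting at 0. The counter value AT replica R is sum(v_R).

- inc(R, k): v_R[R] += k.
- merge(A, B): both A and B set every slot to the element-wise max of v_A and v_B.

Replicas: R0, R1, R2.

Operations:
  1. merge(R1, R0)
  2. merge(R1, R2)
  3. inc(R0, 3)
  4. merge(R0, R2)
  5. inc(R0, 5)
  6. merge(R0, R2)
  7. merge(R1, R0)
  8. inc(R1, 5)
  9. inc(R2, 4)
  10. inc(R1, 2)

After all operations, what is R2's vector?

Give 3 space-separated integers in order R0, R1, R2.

Answer: 8 0 4

Derivation:
Op 1: merge R1<->R0 -> R1=(0,0,0) R0=(0,0,0)
Op 2: merge R1<->R2 -> R1=(0,0,0) R2=(0,0,0)
Op 3: inc R0 by 3 -> R0=(3,0,0) value=3
Op 4: merge R0<->R2 -> R0=(3,0,0) R2=(3,0,0)
Op 5: inc R0 by 5 -> R0=(8,0,0) value=8
Op 6: merge R0<->R2 -> R0=(8,0,0) R2=(8,0,0)
Op 7: merge R1<->R0 -> R1=(8,0,0) R0=(8,0,0)
Op 8: inc R1 by 5 -> R1=(8,5,0) value=13
Op 9: inc R2 by 4 -> R2=(8,0,4) value=12
Op 10: inc R1 by 2 -> R1=(8,7,0) value=15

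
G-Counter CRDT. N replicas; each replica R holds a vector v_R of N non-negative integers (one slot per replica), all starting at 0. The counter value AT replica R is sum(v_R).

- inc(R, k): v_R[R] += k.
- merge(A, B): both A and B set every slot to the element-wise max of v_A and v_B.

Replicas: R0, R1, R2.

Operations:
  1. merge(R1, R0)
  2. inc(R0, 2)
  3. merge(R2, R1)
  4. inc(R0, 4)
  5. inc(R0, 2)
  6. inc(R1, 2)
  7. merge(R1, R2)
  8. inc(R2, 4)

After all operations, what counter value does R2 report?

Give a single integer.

Answer: 6

Derivation:
Op 1: merge R1<->R0 -> R1=(0,0,0) R0=(0,0,0)
Op 2: inc R0 by 2 -> R0=(2,0,0) value=2
Op 3: merge R2<->R1 -> R2=(0,0,0) R1=(0,0,0)
Op 4: inc R0 by 4 -> R0=(6,0,0) value=6
Op 5: inc R0 by 2 -> R0=(8,0,0) value=8
Op 6: inc R1 by 2 -> R1=(0,2,0) value=2
Op 7: merge R1<->R2 -> R1=(0,2,0) R2=(0,2,0)
Op 8: inc R2 by 4 -> R2=(0,2,4) value=6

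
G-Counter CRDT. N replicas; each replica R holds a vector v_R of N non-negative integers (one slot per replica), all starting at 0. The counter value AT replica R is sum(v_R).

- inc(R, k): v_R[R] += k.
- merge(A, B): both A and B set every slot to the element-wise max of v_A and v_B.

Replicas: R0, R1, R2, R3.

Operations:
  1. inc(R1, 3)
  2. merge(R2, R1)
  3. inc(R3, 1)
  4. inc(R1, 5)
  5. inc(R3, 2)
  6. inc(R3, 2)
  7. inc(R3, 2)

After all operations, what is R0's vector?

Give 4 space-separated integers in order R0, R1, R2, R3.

Op 1: inc R1 by 3 -> R1=(0,3,0,0) value=3
Op 2: merge R2<->R1 -> R2=(0,3,0,0) R1=(0,3,0,0)
Op 3: inc R3 by 1 -> R3=(0,0,0,1) value=1
Op 4: inc R1 by 5 -> R1=(0,8,0,0) value=8
Op 5: inc R3 by 2 -> R3=(0,0,0,3) value=3
Op 6: inc R3 by 2 -> R3=(0,0,0,5) value=5
Op 7: inc R3 by 2 -> R3=(0,0,0,7) value=7

Answer: 0 0 0 0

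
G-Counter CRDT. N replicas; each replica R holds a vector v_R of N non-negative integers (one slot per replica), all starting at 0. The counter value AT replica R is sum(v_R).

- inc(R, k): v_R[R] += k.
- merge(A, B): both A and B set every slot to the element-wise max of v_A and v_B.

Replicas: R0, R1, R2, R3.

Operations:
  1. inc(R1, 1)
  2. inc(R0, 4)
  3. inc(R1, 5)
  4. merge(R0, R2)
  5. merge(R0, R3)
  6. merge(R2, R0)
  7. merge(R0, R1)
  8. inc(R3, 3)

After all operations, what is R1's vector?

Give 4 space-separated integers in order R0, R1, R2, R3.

Op 1: inc R1 by 1 -> R1=(0,1,0,0) value=1
Op 2: inc R0 by 4 -> R0=(4,0,0,0) value=4
Op 3: inc R1 by 5 -> R1=(0,6,0,0) value=6
Op 4: merge R0<->R2 -> R0=(4,0,0,0) R2=(4,0,0,0)
Op 5: merge R0<->R3 -> R0=(4,0,0,0) R3=(4,0,0,0)
Op 6: merge R2<->R0 -> R2=(4,0,0,0) R0=(4,0,0,0)
Op 7: merge R0<->R1 -> R0=(4,6,0,0) R1=(4,6,0,0)
Op 8: inc R3 by 3 -> R3=(4,0,0,3) value=7

Answer: 4 6 0 0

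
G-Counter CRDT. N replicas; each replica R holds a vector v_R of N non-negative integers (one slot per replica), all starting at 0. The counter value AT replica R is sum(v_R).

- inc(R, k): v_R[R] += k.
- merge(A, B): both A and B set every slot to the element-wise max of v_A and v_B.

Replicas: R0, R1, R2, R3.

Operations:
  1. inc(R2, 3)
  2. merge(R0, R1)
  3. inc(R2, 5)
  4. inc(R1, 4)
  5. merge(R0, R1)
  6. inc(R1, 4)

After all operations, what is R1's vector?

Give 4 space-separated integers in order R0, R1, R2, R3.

Answer: 0 8 0 0

Derivation:
Op 1: inc R2 by 3 -> R2=(0,0,3,0) value=3
Op 2: merge R0<->R1 -> R0=(0,0,0,0) R1=(0,0,0,0)
Op 3: inc R2 by 5 -> R2=(0,0,8,0) value=8
Op 4: inc R1 by 4 -> R1=(0,4,0,0) value=4
Op 5: merge R0<->R1 -> R0=(0,4,0,0) R1=(0,4,0,0)
Op 6: inc R1 by 4 -> R1=(0,8,0,0) value=8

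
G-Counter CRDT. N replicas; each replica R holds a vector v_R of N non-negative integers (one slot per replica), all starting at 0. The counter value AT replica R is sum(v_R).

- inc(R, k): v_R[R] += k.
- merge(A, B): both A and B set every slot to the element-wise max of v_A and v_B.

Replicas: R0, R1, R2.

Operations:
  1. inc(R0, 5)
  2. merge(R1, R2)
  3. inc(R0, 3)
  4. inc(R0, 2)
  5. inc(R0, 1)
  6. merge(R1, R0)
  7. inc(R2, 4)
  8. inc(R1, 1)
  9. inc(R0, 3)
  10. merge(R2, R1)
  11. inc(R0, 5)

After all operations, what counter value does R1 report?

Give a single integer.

Op 1: inc R0 by 5 -> R0=(5,0,0) value=5
Op 2: merge R1<->R2 -> R1=(0,0,0) R2=(0,0,0)
Op 3: inc R0 by 3 -> R0=(8,0,0) value=8
Op 4: inc R0 by 2 -> R0=(10,0,0) value=10
Op 5: inc R0 by 1 -> R0=(11,0,0) value=11
Op 6: merge R1<->R0 -> R1=(11,0,0) R0=(11,0,0)
Op 7: inc R2 by 4 -> R2=(0,0,4) value=4
Op 8: inc R1 by 1 -> R1=(11,1,0) value=12
Op 9: inc R0 by 3 -> R0=(14,0,0) value=14
Op 10: merge R2<->R1 -> R2=(11,1,4) R1=(11,1,4)
Op 11: inc R0 by 5 -> R0=(19,0,0) value=19

Answer: 16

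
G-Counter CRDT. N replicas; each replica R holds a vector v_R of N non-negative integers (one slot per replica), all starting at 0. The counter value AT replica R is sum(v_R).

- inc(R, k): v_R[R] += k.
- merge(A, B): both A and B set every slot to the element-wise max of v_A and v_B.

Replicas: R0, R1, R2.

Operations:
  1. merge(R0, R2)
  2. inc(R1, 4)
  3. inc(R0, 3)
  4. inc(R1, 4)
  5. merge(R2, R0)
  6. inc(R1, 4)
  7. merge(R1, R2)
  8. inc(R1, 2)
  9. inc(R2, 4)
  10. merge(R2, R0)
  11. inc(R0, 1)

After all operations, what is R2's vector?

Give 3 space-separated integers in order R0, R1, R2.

Op 1: merge R0<->R2 -> R0=(0,0,0) R2=(0,0,0)
Op 2: inc R1 by 4 -> R1=(0,4,0) value=4
Op 3: inc R0 by 3 -> R0=(3,0,0) value=3
Op 4: inc R1 by 4 -> R1=(0,8,0) value=8
Op 5: merge R2<->R0 -> R2=(3,0,0) R0=(3,0,0)
Op 6: inc R1 by 4 -> R1=(0,12,0) value=12
Op 7: merge R1<->R2 -> R1=(3,12,0) R2=(3,12,0)
Op 8: inc R1 by 2 -> R1=(3,14,0) value=17
Op 9: inc R2 by 4 -> R2=(3,12,4) value=19
Op 10: merge R2<->R0 -> R2=(3,12,4) R0=(3,12,4)
Op 11: inc R0 by 1 -> R0=(4,12,4) value=20

Answer: 3 12 4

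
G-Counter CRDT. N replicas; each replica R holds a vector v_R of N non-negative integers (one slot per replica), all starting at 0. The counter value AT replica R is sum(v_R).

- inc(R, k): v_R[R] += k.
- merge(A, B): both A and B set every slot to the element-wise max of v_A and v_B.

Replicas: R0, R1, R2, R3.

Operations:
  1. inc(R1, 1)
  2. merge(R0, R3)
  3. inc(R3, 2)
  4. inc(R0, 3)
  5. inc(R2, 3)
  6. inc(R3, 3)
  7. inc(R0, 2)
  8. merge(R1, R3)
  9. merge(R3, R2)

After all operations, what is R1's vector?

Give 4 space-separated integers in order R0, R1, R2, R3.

Answer: 0 1 0 5

Derivation:
Op 1: inc R1 by 1 -> R1=(0,1,0,0) value=1
Op 2: merge R0<->R3 -> R0=(0,0,0,0) R3=(0,0,0,0)
Op 3: inc R3 by 2 -> R3=(0,0,0,2) value=2
Op 4: inc R0 by 3 -> R0=(3,0,0,0) value=3
Op 5: inc R2 by 3 -> R2=(0,0,3,0) value=3
Op 6: inc R3 by 3 -> R3=(0,0,0,5) value=5
Op 7: inc R0 by 2 -> R0=(5,0,0,0) value=5
Op 8: merge R1<->R3 -> R1=(0,1,0,5) R3=(0,1,0,5)
Op 9: merge R3<->R2 -> R3=(0,1,3,5) R2=(0,1,3,5)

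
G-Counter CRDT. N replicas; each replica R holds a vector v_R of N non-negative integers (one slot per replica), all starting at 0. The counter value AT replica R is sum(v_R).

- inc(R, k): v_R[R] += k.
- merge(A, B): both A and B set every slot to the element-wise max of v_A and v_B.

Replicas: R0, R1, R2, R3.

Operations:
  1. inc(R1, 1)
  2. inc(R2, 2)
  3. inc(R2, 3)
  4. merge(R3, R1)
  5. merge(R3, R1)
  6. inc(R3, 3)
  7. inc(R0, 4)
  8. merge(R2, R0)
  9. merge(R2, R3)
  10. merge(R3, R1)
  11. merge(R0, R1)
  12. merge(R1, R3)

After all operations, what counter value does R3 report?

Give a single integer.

Op 1: inc R1 by 1 -> R1=(0,1,0,0) value=1
Op 2: inc R2 by 2 -> R2=(0,0,2,0) value=2
Op 3: inc R2 by 3 -> R2=(0,0,5,0) value=5
Op 4: merge R3<->R1 -> R3=(0,1,0,0) R1=(0,1,0,0)
Op 5: merge R3<->R1 -> R3=(0,1,0,0) R1=(0,1,0,0)
Op 6: inc R3 by 3 -> R3=(0,1,0,3) value=4
Op 7: inc R0 by 4 -> R0=(4,0,0,0) value=4
Op 8: merge R2<->R0 -> R2=(4,0,5,0) R0=(4,0,5,0)
Op 9: merge R2<->R3 -> R2=(4,1,5,3) R3=(4,1,5,3)
Op 10: merge R3<->R1 -> R3=(4,1,5,3) R1=(4,1,5,3)
Op 11: merge R0<->R1 -> R0=(4,1,5,3) R1=(4,1,5,3)
Op 12: merge R1<->R3 -> R1=(4,1,5,3) R3=(4,1,5,3)

Answer: 13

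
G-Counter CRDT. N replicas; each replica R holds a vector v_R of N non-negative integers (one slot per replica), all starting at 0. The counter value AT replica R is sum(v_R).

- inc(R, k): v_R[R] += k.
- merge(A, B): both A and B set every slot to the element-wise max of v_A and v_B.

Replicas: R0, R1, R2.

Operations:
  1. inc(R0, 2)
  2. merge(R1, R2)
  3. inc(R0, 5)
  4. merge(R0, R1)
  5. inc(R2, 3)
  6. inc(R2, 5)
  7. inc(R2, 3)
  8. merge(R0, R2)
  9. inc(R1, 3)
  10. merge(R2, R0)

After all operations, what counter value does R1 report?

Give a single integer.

Answer: 10

Derivation:
Op 1: inc R0 by 2 -> R0=(2,0,0) value=2
Op 2: merge R1<->R2 -> R1=(0,0,0) R2=(0,0,0)
Op 3: inc R0 by 5 -> R0=(7,0,0) value=7
Op 4: merge R0<->R1 -> R0=(7,0,0) R1=(7,0,0)
Op 5: inc R2 by 3 -> R2=(0,0,3) value=3
Op 6: inc R2 by 5 -> R2=(0,0,8) value=8
Op 7: inc R2 by 3 -> R2=(0,0,11) value=11
Op 8: merge R0<->R2 -> R0=(7,0,11) R2=(7,0,11)
Op 9: inc R1 by 3 -> R1=(7,3,0) value=10
Op 10: merge R2<->R0 -> R2=(7,0,11) R0=(7,0,11)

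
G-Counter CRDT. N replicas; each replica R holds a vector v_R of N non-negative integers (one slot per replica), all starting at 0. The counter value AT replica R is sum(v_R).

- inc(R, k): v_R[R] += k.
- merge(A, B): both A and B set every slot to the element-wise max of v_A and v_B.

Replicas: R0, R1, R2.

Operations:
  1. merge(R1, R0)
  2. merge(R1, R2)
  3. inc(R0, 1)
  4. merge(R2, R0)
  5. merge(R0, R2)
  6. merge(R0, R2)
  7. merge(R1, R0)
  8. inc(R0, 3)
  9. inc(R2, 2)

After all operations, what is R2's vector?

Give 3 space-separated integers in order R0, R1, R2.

Answer: 1 0 2

Derivation:
Op 1: merge R1<->R0 -> R1=(0,0,0) R0=(0,0,0)
Op 2: merge R1<->R2 -> R1=(0,0,0) R2=(0,0,0)
Op 3: inc R0 by 1 -> R0=(1,0,0) value=1
Op 4: merge R2<->R0 -> R2=(1,0,0) R0=(1,0,0)
Op 5: merge R0<->R2 -> R0=(1,0,0) R2=(1,0,0)
Op 6: merge R0<->R2 -> R0=(1,0,0) R2=(1,0,0)
Op 7: merge R1<->R0 -> R1=(1,0,0) R0=(1,0,0)
Op 8: inc R0 by 3 -> R0=(4,0,0) value=4
Op 9: inc R2 by 2 -> R2=(1,0,2) value=3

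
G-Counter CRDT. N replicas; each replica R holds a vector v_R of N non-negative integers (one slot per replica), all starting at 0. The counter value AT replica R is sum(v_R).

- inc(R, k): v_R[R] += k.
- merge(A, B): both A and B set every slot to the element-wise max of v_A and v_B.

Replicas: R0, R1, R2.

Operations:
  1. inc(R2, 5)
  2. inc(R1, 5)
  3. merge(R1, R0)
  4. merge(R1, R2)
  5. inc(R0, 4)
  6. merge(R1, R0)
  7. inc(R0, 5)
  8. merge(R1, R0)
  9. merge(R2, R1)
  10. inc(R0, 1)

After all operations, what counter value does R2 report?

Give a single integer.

Answer: 19

Derivation:
Op 1: inc R2 by 5 -> R2=(0,0,5) value=5
Op 2: inc R1 by 5 -> R1=(0,5,0) value=5
Op 3: merge R1<->R0 -> R1=(0,5,0) R0=(0,5,0)
Op 4: merge R1<->R2 -> R1=(0,5,5) R2=(0,5,5)
Op 5: inc R0 by 4 -> R0=(4,5,0) value=9
Op 6: merge R1<->R0 -> R1=(4,5,5) R0=(4,5,5)
Op 7: inc R0 by 5 -> R0=(9,5,5) value=19
Op 8: merge R1<->R0 -> R1=(9,5,5) R0=(9,5,5)
Op 9: merge R2<->R1 -> R2=(9,5,5) R1=(9,5,5)
Op 10: inc R0 by 1 -> R0=(10,5,5) value=20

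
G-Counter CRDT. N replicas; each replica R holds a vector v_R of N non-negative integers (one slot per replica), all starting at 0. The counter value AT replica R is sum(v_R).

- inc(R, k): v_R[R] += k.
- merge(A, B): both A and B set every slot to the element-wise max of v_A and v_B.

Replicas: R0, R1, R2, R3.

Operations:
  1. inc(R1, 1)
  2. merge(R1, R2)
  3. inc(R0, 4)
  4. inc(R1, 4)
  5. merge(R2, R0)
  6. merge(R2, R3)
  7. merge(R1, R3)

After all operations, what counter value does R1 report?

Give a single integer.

Answer: 9

Derivation:
Op 1: inc R1 by 1 -> R1=(0,1,0,0) value=1
Op 2: merge R1<->R2 -> R1=(0,1,0,0) R2=(0,1,0,0)
Op 3: inc R0 by 4 -> R0=(4,0,0,0) value=4
Op 4: inc R1 by 4 -> R1=(0,5,0,0) value=5
Op 5: merge R2<->R0 -> R2=(4,1,0,0) R0=(4,1,0,0)
Op 6: merge R2<->R3 -> R2=(4,1,0,0) R3=(4,1,0,0)
Op 7: merge R1<->R3 -> R1=(4,5,0,0) R3=(4,5,0,0)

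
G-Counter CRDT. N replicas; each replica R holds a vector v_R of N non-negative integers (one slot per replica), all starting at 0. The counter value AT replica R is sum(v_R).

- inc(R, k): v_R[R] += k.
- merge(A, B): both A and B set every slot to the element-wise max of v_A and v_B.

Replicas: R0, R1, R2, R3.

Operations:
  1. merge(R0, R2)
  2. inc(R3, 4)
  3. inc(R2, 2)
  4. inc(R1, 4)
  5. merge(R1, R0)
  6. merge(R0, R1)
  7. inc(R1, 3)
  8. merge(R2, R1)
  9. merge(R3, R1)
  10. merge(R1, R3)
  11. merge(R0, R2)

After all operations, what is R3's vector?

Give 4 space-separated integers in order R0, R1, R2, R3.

Op 1: merge R0<->R2 -> R0=(0,0,0,0) R2=(0,0,0,0)
Op 2: inc R3 by 4 -> R3=(0,0,0,4) value=4
Op 3: inc R2 by 2 -> R2=(0,0,2,0) value=2
Op 4: inc R1 by 4 -> R1=(0,4,0,0) value=4
Op 5: merge R1<->R0 -> R1=(0,4,0,0) R0=(0,4,0,0)
Op 6: merge R0<->R1 -> R0=(0,4,0,0) R1=(0,4,0,0)
Op 7: inc R1 by 3 -> R1=(0,7,0,0) value=7
Op 8: merge R2<->R1 -> R2=(0,7,2,0) R1=(0,7,2,0)
Op 9: merge R3<->R1 -> R3=(0,7,2,4) R1=(0,7,2,4)
Op 10: merge R1<->R3 -> R1=(0,7,2,4) R3=(0,7,2,4)
Op 11: merge R0<->R2 -> R0=(0,7,2,0) R2=(0,7,2,0)

Answer: 0 7 2 4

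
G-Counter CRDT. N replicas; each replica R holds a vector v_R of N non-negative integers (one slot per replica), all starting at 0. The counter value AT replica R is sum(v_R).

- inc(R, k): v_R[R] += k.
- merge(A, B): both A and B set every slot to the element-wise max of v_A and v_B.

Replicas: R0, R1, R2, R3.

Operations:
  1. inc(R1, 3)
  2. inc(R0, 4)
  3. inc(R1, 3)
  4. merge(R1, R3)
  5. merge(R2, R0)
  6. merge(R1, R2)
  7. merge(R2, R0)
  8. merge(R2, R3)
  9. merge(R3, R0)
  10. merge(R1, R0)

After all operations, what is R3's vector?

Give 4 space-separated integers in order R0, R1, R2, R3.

Op 1: inc R1 by 3 -> R1=(0,3,0,0) value=3
Op 2: inc R0 by 4 -> R0=(4,0,0,0) value=4
Op 3: inc R1 by 3 -> R1=(0,6,0,0) value=6
Op 4: merge R1<->R3 -> R1=(0,6,0,0) R3=(0,6,0,0)
Op 5: merge R2<->R0 -> R2=(4,0,0,0) R0=(4,0,0,0)
Op 6: merge R1<->R2 -> R1=(4,6,0,0) R2=(4,6,0,0)
Op 7: merge R2<->R0 -> R2=(4,6,0,0) R0=(4,6,0,0)
Op 8: merge R2<->R3 -> R2=(4,6,0,0) R3=(4,6,0,0)
Op 9: merge R3<->R0 -> R3=(4,6,0,0) R0=(4,6,0,0)
Op 10: merge R1<->R0 -> R1=(4,6,0,0) R0=(4,6,0,0)

Answer: 4 6 0 0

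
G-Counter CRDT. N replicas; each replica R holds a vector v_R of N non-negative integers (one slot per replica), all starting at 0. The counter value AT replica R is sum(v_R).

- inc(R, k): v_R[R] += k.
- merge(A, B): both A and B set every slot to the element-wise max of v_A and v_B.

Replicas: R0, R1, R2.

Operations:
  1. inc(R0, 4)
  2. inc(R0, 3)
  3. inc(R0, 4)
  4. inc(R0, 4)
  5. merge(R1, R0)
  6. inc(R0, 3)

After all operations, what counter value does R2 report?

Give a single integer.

Op 1: inc R0 by 4 -> R0=(4,0,0) value=4
Op 2: inc R0 by 3 -> R0=(7,0,0) value=7
Op 3: inc R0 by 4 -> R0=(11,0,0) value=11
Op 4: inc R0 by 4 -> R0=(15,0,0) value=15
Op 5: merge R1<->R0 -> R1=(15,0,0) R0=(15,0,0)
Op 6: inc R0 by 3 -> R0=(18,0,0) value=18

Answer: 0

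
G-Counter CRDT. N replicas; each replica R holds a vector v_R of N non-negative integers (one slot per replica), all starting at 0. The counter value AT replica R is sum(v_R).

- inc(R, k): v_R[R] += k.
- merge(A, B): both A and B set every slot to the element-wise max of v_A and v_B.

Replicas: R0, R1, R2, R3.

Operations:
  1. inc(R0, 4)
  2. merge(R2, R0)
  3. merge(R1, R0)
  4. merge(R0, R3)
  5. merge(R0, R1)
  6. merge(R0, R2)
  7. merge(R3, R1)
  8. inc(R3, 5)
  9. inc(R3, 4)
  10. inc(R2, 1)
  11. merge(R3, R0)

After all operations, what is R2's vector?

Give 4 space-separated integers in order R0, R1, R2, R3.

Op 1: inc R0 by 4 -> R0=(4,0,0,0) value=4
Op 2: merge R2<->R0 -> R2=(4,0,0,0) R0=(4,0,0,0)
Op 3: merge R1<->R0 -> R1=(4,0,0,0) R0=(4,0,0,0)
Op 4: merge R0<->R3 -> R0=(4,0,0,0) R3=(4,0,0,0)
Op 5: merge R0<->R1 -> R0=(4,0,0,0) R1=(4,0,0,0)
Op 6: merge R0<->R2 -> R0=(4,0,0,0) R2=(4,0,0,0)
Op 7: merge R3<->R1 -> R3=(4,0,0,0) R1=(4,0,0,0)
Op 8: inc R3 by 5 -> R3=(4,0,0,5) value=9
Op 9: inc R3 by 4 -> R3=(4,0,0,9) value=13
Op 10: inc R2 by 1 -> R2=(4,0,1,0) value=5
Op 11: merge R3<->R0 -> R3=(4,0,0,9) R0=(4,0,0,9)

Answer: 4 0 1 0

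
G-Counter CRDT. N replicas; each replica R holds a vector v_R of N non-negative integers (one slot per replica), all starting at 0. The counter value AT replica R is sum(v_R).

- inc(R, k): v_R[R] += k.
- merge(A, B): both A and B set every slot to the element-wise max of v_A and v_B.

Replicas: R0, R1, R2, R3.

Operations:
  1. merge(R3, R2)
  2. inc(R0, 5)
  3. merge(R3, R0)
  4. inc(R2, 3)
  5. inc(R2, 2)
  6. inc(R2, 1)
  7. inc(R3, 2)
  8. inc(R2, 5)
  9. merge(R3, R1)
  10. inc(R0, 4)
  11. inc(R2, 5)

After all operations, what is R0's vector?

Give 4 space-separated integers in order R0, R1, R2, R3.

Op 1: merge R3<->R2 -> R3=(0,0,0,0) R2=(0,0,0,0)
Op 2: inc R0 by 5 -> R0=(5,0,0,0) value=5
Op 3: merge R3<->R0 -> R3=(5,0,0,0) R0=(5,0,0,0)
Op 4: inc R2 by 3 -> R2=(0,0,3,0) value=3
Op 5: inc R2 by 2 -> R2=(0,0,5,0) value=5
Op 6: inc R2 by 1 -> R2=(0,0,6,0) value=6
Op 7: inc R3 by 2 -> R3=(5,0,0,2) value=7
Op 8: inc R2 by 5 -> R2=(0,0,11,0) value=11
Op 9: merge R3<->R1 -> R3=(5,0,0,2) R1=(5,0,0,2)
Op 10: inc R0 by 4 -> R0=(9,0,0,0) value=9
Op 11: inc R2 by 5 -> R2=(0,0,16,0) value=16

Answer: 9 0 0 0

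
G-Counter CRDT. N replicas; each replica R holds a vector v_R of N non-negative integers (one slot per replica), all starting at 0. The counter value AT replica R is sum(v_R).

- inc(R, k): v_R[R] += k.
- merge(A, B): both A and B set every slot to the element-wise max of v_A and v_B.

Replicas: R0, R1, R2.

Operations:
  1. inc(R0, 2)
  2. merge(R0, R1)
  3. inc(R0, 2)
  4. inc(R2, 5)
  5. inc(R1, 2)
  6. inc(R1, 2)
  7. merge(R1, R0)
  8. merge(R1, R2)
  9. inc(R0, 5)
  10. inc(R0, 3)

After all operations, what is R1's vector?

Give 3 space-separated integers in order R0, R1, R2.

Op 1: inc R0 by 2 -> R0=(2,0,0) value=2
Op 2: merge R0<->R1 -> R0=(2,0,0) R1=(2,0,0)
Op 3: inc R0 by 2 -> R0=(4,0,0) value=4
Op 4: inc R2 by 5 -> R2=(0,0,5) value=5
Op 5: inc R1 by 2 -> R1=(2,2,0) value=4
Op 6: inc R1 by 2 -> R1=(2,4,0) value=6
Op 7: merge R1<->R0 -> R1=(4,4,0) R0=(4,4,0)
Op 8: merge R1<->R2 -> R1=(4,4,5) R2=(4,4,5)
Op 9: inc R0 by 5 -> R0=(9,4,0) value=13
Op 10: inc R0 by 3 -> R0=(12,4,0) value=16

Answer: 4 4 5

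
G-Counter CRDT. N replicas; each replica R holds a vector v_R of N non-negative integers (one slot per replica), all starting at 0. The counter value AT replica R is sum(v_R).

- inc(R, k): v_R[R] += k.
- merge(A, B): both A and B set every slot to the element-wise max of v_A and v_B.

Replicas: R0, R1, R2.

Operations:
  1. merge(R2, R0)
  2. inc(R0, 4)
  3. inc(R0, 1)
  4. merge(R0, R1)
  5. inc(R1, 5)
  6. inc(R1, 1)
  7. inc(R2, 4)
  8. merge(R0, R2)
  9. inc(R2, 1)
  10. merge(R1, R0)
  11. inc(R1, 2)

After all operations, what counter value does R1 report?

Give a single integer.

Answer: 17

Derivation:
Op 1: merge R2<->R0 -> R2=(0,0,0) R0=(0,0,0)
Op 2: inc R0 by 4 -> R0=(4,0,0) value=4
Op 3: inc R0 by 1 -> R0=(5,0,0) value=5
Op 4: merge R0<->R1 -> R0=(5,0,0) R1=(5,0,0)
Op 5: inc R1 by 5 -> R1=(5,5,0) value=10
Op 6: inc R1 by 1 -> R1=(5,6,0) value=11
Op 7: inc R2 by 4 -> R2=(0,0,4) value=4
Op 8: merge R0<->R2 -> R0=(5,0,4) R2=(5,0,4)
Op 9: inc R2 by 1 -> R2=(5,0,5) value=10
Op 10: merge R1<->R0 -> R1=(5,6,4) R0=(5,6,4)
Op 11: inc R1 by 2 -> R1=(5,8,4) value=17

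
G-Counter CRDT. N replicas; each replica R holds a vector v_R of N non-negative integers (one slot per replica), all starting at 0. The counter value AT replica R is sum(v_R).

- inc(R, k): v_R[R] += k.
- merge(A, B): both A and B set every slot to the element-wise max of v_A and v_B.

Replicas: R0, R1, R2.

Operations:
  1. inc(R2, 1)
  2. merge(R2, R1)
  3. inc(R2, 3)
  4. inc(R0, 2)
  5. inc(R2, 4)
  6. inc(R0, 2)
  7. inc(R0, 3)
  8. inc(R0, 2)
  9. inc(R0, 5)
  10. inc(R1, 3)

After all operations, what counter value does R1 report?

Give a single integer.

Answer: 4

Derivation:
Op 1: inc R2 by 1 -> R2=(0,0,1) value=1
Op 2: merge R2<->R1 -> R2=(0,0,1) R1=(0,0,1)
Op 3: inc R2 by 3 -> R2=(0,0,4) value=4
Op 4: inc R0 by 2 -> R0=(2,0,0) value=2
Op 5: inc R2 by 4 -> R2=(0,0,8) value=8
Op 6: inc R0 by 2 -> R0=(4,0,0) value=4
Op 7: inc R0 by 3 -> R0=(7,0,0) value=7
Op 8: inc R0 by 2 -> R0=(9,0,0) value=9
Op 9: inc R0 by 5 -> R0=(14,0,0) value=14
Op 10: inc R1 by 3 -> R1=(0,3,1) value=4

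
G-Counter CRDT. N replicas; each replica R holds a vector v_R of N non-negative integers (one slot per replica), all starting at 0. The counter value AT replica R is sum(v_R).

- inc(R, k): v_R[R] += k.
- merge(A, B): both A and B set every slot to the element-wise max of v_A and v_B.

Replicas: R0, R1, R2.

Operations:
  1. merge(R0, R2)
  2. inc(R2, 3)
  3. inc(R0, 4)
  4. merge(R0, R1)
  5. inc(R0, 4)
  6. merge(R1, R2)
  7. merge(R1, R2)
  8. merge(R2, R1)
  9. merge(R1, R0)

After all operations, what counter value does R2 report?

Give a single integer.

Answer: 7

Derivation:
Op 1: merge R0<->R2 -> R0=(0,0,0) R2=(0,0,0)
Op 2: inc R2 by 3 -> R2=(0,0,3) value=3
Op 3: inc R0 by 4 -> R0=(4,0,0) value=4
Op 4: merge R0<->R1 -> R0=(4,0,0) R1=(4,0,0)
Op 5: inc R0 by 4 -> R0=(8,0,0) value=8
Op 6: merge R1<->R2 -> R1=(4,0,3) R2=(4,0,3)
Op 7: merge R1<->R2 -> R1=(4,0,3) R2=(4,0,3)
Op 8: merge R2<->R1 -> R2=(4,0,3) R1=(4,0,3)
Op 9: merge R1<->R0 -> R1=(8,0,3) R0=(8,0,3)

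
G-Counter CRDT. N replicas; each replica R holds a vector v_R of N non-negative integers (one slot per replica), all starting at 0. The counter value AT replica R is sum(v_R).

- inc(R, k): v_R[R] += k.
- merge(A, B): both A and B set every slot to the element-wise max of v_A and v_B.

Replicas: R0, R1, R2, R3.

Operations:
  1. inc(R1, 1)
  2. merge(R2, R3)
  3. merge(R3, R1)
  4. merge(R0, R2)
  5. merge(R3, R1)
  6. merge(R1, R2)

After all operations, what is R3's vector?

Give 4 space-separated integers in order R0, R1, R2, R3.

Answer: 0 1 0 0

Derivation:
Op 1: inc R1 by 1 -> R1=(0,1,0,0) value=1
Op 2: merge R2<->R3 -> R2=(0,0,0,0) R3=(0,0,0,0)
Op 3: merge R3<->R1 -> R3=(0,1,0,0) R1=(0,1,0,0)
Op 4: merge R0<->R2 -> R0=(0,0,0,0) R2=(0,0,0,0)
Op 5: merge R3<->R1 -> R3=(0,1,0,0) R1=(0,1,0,0)
Op 6: merge R1<->R2 -> R1=(0,1,0,0) R2=(0,1,0,0)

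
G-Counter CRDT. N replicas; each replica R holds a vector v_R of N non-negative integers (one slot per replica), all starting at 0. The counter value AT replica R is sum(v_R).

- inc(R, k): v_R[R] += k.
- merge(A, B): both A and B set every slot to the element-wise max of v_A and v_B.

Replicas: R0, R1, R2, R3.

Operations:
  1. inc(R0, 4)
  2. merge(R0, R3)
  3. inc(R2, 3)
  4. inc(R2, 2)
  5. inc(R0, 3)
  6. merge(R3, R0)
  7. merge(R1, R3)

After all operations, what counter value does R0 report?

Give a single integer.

Answer: 7

Derivation:
Op 1: inc R0 by 4 -> R0=(4,0,0,0) value=4
Op 2: merge R0<->R3 -> R0=(4,0,0,0) R3=(4,0,0,0)
Op 3: inc R2 by 3 -> R2=(0,0,3,0) value=3
Op 4: inc R2 by 2 -> R2=(0,0,5,0) value=5
Op 5: inc R0 by 3 -> R0=(7,0,0,0) value=7
Op 6: merge R3<->R0 -> R3=(7,0,0,0) R0=(7,0,0,0)
Op 7: merge R1<->R3 -> R1=(7,0,0,0) R3=(7,0,0,0)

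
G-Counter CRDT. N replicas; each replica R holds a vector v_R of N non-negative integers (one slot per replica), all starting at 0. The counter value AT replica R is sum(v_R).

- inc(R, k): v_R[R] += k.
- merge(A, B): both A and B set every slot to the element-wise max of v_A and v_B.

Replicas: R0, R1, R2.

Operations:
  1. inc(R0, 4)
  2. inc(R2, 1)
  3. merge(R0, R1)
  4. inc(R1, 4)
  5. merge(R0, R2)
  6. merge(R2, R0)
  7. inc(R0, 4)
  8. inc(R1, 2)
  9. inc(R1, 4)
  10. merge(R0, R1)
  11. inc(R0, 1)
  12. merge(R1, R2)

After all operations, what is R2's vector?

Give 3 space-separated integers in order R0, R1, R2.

Answer: 8 10 1

Derivation:
Op 1: inc R0 by 4 -> R0=(4,0,0) value=4
Op 2: inc R2 by 1 -> R2=(0,0,1) value=1
Op 3: merge R0<->R1 -> R0=(4,0,0) R1=(4,0,0)
Op 4: inc R1 by 4 -> R1=(4,4,0) value=8
Op 5: merge R0<->R2 -> R0=(4,0,1) R2=(4,0,1)
Op 6: merge R2<->R0 -> R2=(4,0,1) R0=(4,0,1)
Op 7: inc R0 by 4 -> R0=(8,0,1) value=9
Op 8: inc R1 by 2 -> R1=(4,6,0) value=10
Op 9: inc R1 by 4 -> R1=(4,10,0) value=14
Op 10: merge R0<->R1 -> R0=(8,10,1) R1=(8,10,1)
Op 11: inc R0 by 1 -> R0=(9,10,1) value=20
Op 12: merge R1<->R2 -> R1=(8,10,1) R2=(8,10,1)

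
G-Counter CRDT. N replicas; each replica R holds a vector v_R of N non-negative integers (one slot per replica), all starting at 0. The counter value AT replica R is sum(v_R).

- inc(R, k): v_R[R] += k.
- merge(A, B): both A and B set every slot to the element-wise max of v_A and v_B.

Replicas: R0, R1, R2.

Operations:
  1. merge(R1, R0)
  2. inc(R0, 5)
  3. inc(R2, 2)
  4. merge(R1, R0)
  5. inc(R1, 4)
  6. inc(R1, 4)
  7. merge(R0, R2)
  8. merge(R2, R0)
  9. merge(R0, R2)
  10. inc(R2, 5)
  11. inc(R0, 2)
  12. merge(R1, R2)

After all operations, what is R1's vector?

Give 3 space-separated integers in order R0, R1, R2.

Answer: 5 8 7

Derivation:
Op 1: merge R1<->R0 -> R1=(0,0,0) R0=(0,0,0)
Op 2: inc R0 by 5 -> R0=(5,0,0) value=5
Op 3: inc R2 by 2 -> R2=(0,0,2) value=2
Op 4: merge R1<->R0 -> R1=(5,0,0) R0=(5,0,0)
Op 5: inc R1 by 4 -> R1=(5,4,0) value=9
Op 6: inc R1 by 4 -> R1=(5,8,0) value=13
Op 7: merge R0<->R2 -> R0=(5,0,2) R2=(5,0,2)
Op 8: merge R2<->R0 -> R2=(5,0,2) R0=(5,0,2)
Op 9: merge R0<->R2 -> R0=(5,0,2) R2=(5,0,2)
Op 10: inc R2 by 5 -> R2=(5,0,7) value=12
Op 11: inc R0 by 2 -> R0=(7,0,2) value=9
Op 12: merge R1<->R2 -> R1=(5,8,7) R2=(5,8,7)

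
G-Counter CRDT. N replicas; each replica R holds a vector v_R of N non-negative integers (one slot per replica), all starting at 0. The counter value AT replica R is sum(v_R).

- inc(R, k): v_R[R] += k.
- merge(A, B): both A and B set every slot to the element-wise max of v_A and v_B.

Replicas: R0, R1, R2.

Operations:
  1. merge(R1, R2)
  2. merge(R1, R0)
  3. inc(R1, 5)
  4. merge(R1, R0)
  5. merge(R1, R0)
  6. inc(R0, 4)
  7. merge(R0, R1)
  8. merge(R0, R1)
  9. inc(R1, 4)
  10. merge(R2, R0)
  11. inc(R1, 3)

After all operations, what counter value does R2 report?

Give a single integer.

Answer: 9

Derivation:
Op 1: merge R1<->R2 -> R1=(0,0,0) R2=(0,0,0)
Op 2: merge R1<->R0 -> R1=(0,0,0) R0=(0,0,0)
Op 3: inc R1 by 5 -> R1=(0,5,0) value=5
Op 4: merge R1<->R0 -> R1=(0,5,0) R0=(0,5,0)
Op 5: merge R1<->R0 -> R1=(0,5,0) R0=(0,5,0)
Op 6: inc R0 by 4 -> R0=(4,5,0) value=9
Op 7: merge R0<->R1 -> R0=(4,5,0) R1=(4,5,0)
Op 8: merge R0<->R1 -> R0=(4,5,0) R1=(4,5,0)
Op 9: inc R1 by 4 -> R1=(4,9,0) value=13
Op 10: merge R2<->R0 -> R2=(4,5,0) R0=(4,5,0)
Op 11: inc R1 by 3 -> R1=(4,12,0) value=16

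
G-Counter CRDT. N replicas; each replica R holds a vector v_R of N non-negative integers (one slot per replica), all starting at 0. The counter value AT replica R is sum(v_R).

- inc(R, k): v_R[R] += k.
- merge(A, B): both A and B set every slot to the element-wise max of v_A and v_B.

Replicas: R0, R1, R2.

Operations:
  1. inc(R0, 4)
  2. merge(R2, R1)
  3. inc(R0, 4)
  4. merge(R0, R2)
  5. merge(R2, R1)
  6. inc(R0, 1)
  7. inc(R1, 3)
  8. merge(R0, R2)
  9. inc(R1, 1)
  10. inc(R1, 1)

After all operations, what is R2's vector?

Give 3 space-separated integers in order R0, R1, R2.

Op 1: inc R0 by 4 -> R0=(4,0,0) value=4
Op 2: merge R2<->R1 -> R2=(0,0,0) R1=(0,0,0)
Op 3: inc R0 by 4 -> R0=(8,0,0) value=8
Op 4: merge R0<->R2 -> R0=(8,0,0) R2=(8,0,0)
Op 5: merge R2<->R1 -> R2=(8,0,0) R1=(8,0,0)
Op 6: inc R0 by 1 -> R0=(9,0,0) value=9
Op 7: inc R1 by 3 -> R1=(8,3,0) value=11
Op 8: merge R0<->R2 -> R0=(9,0,0) R2=(9,0,0)
Op 9: inc R1 by 1 -> R1=(8,4,0) value=12
Op 10: inc R1 by 1 -> R1=(8,5,0) value=13

Answer: 9 0 0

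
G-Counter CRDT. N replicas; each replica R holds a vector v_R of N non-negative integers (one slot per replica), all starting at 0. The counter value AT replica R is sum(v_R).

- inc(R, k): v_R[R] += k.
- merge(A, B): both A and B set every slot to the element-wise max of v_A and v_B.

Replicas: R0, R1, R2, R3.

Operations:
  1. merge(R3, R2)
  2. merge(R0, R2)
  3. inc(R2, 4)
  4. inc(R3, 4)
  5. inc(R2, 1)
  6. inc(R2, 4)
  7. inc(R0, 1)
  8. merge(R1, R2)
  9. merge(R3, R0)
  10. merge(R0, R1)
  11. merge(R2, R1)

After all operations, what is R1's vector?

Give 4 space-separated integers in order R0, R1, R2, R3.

Answer: 1 0 9 4

Derivation:
Op 1: merge R3<->R2 -> R3=(0,0,0,0) R2=(0,0,0,0)
Op 2: merge R0<->R2 -> R0=(0,0,0,0) R2=(0,0,0,0)
Op 3: inc R2 by 4 -> R2=(0,0,4,0) value=4
Op 4: inc R3 by 4 -> R3=(0,0,0,4) value=4
Op 5: inc R2 by 1 -> R2=(0,0,5,0) value=5
Op 6: inc R2 by 4 -> R2=(0,0,9,0) value=9
Op 7: inc R0 by 1 -> R0=(1,0,0,0) value=1
Op 8: merge R1<->R2 -> R1=(0,0,9,0) R2=(0,0,9,0)
Op 9: merge R3<->R0 -> R3=(1,0,0,4) R0=(1,0,0,4)
Op 10: merge R0<->R1 -> R0=(1,0,9,4) R1=(1,0,9,4)
Op 11: merge R2<->R1 -> R2=(1,0,9,4) R1=(1,0,9,4)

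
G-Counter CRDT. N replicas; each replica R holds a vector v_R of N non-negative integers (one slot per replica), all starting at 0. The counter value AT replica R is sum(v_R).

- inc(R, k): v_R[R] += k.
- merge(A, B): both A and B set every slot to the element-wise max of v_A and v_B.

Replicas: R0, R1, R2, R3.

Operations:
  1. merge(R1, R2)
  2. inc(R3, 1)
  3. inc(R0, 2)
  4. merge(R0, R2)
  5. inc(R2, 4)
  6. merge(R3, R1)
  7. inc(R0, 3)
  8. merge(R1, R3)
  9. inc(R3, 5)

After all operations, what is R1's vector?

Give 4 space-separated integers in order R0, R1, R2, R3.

Op 1: merge R1<->R2 -> R1=(0,0,0,0) R2=(0,0,0,0)
Op 2: inc R3 by 1 -> R3=(0,0,0,1) value=1
Op 3: inc R0 by 2 -> R0=(2,0,0,0) value=2
Op 4: merge R0<->R2 -> R0=(2,0,0,0) R2=(2,0,0,0)
Op 5: inc R2 by 4 -> R2=(2,0,4,0) value=6
Op 6: merge R3<->R1 -> R3=(0,0,0,1) R1=(0,0,0,1)
Op 7: inc R0 by 3 -> R0=(5,0,0,0) value=5
Op 8: merge R1<->R3 -> R1=(0,0,0,1) R3=(0,0,0,1)
Op 9: inc R3 by 5 -> R3=(0,0,0,6) value=6

Answer: 0 0 0 1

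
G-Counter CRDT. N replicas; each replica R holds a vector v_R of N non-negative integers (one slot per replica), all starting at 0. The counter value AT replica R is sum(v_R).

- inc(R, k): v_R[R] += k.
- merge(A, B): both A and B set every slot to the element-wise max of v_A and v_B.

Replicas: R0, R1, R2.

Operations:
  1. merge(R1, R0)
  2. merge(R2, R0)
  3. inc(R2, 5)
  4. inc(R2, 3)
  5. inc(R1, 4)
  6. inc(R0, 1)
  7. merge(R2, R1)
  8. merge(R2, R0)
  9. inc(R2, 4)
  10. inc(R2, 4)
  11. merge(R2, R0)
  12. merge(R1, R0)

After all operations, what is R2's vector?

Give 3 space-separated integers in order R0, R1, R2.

Answer: 1 4 16

Derivation:
Op 1: merge R1<->R0 -> R1=(0,0,0) R0=(0,0,0)
Op 2: merge R2<->R0 -> R2=(0,0,0) R0=(0,0,0)
Op 3: inc R2 by 5 -> R2=(0,0,5) value=5
Op 4: inc R2 by 3 -> R2=(0,0,8) value=8
Op 5: inc R1 by 4 -> R1=(0,4,0) value=4
Op 6: inc R0 by 1 -> R0=(1,0,0) value=1
Op 7: merge R2<->R1 -> R2=(0,4,8) R1=(0,4,8)
Op 8: merge R2<->R0 -> R2=(1,4,8) R0=(1,4,8)
Op 9: inc R2 by 4 -> R2=(1,4,12) value=17
Op 10: inc R2 by 4 -> R2=(1,4,16) value=21
Op 11: merge R2<->R0 -> R2=(1,4,16) R0=(1,4,16)
Op 12: merge R1<->R0 -> R1=(1,4,16) R0=(1,4,16)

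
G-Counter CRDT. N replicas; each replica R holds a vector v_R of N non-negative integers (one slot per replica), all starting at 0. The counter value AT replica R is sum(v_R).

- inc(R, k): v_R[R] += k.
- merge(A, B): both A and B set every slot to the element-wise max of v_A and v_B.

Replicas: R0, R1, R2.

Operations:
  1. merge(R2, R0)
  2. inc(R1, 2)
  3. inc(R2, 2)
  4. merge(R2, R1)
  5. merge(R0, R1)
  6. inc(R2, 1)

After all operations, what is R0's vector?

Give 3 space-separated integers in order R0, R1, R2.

Op 1: merge R2<->R0 -> R2=(0,0,0) R0=(0,0,0)
Op 2: inc R1 by 2 -> R1=(0,2,0) value=2
Op 3: inc R2 by 2 -> R2=(0,0,2) value=2
Op 4: merge R2<->R1 -> R2=(0,2,2) R1=(0,2,2)
Op 5: merge R0<->R1 -> R0=(0,2,2) R1=(0,2,2)
Op 6: inc R2 by 1 -> R2=(0,2,3) value=5

Answer: 0 2 2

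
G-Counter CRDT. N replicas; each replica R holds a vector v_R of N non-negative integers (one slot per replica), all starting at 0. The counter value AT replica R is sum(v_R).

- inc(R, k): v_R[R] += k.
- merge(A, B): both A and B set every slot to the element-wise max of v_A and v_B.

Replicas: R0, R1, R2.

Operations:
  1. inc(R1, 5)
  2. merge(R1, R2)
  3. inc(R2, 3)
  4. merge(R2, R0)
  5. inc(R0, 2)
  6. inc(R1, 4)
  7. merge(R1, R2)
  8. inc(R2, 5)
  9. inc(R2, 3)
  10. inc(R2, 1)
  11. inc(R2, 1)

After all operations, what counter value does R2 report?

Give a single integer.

Answer: 22

Derivation:
Op 1: inc R1 by 5 -> R1=(0,5,0) value=5
Op 2: merge R1<->R2 -> R1=(0,5,0) R2=(0,5,0)
Op 3: inc R2 by 3 -> R2=(0,5,3) value=8
Op 4: merge R2<->R0 -> R2=(0,5,3) R0=(0,5,3)
Op 5: inc R0 by 2 -> R0=(2,5,3) value=10
Op 6: inc R1 by 4 -> R1=(0,9,0) value=9
Op 7: merge R1<->R2 -> R1=(0,9,3) R2=(0,9,3)
Op 8: inc R2 by 5 -> R2=(0,9,8) value=17
Op 9: inc R2 by 3 -> R2=(0,9,11) value=20
Op 10: inc R2 by 1 -> R2=(0,9,12) value=21
Op 11: inc R2 by 1 -> R2=(0,9,13) value=22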